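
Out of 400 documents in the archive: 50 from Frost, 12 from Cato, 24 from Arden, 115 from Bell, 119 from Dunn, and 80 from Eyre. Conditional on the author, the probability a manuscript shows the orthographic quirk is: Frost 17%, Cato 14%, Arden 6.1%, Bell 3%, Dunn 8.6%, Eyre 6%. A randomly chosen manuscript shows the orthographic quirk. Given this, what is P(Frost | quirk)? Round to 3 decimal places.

0.282

Prior × likelihood for each hypothesis:
  Frost: 0.125 × 0.17 = 0.02125
  Cato: 0.03 × 0.14 = 0.0042
  Arden: 0.06 × 0.061 = 0.00366
  Bell: 0.2875 × 0.03 = 0.008625
  Dunn: 0.2975 × 0.086 = 0.025585
  Eyre: 0.2 × 0.06 = 0.012
Normalizing constant = 0.07532.
P(Frost | evidence) = 0.02125 / 0.07532 ≈ 0.282.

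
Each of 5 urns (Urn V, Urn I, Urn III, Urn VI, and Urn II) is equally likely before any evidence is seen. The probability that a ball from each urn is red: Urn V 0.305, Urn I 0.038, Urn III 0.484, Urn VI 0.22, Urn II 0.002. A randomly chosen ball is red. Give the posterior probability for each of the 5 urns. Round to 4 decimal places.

Urn V 0.2908, Urn I 0.0362, Urn III 0.4614, Urn VI 0.2097, Urn II 0.0019

With a uniform prior (1/5 each), posterior ∝ likelihood:
  Urn V: 0.305
  Urn I: 0.038
  Urn III: 0.484
  Urn VI: 0.22
  Urn II: 0.002
Sum = 1.049.
P(Urn V | red) = 0.305/1.049 ≈ 0.2908
P(Urn I | red) = 0.038/1.049 ≈ 0.0362
P(Urn III | red) = 0.484/1.049 ≈ 0.4614
P(Urn VI | red) = 0.22/1.049 ≈ 0.2097
P(Urn II | red) = 0.002/1.049 ≈ 0.0019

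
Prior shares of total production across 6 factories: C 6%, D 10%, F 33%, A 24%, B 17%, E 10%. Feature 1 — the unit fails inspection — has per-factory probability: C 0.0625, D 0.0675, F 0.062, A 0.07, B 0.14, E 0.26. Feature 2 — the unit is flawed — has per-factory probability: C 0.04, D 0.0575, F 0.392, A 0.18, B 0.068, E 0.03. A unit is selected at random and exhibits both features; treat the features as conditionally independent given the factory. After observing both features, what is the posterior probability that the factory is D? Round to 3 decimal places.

0.028

By Bayes' rule, posterior ∝ prior × likelihood:
  C: 0.06 × 0.0625 × 0.04 = 0.00015
  D: 0.1 × 0.0675 × 0.0575 = 0.000388125
  F: 0.33 × 0.062 × 0.392 = 0.00802032
  A: 0.24 × 0.07 × 0.18 = 0.003024
  B: 0.17 × 0.14 × 0.068 = 0.0016184
  E: 0.1 × 0.26 × 0.03 = 0.00078
Total = 0.013980845.
P(D | evidence) = 0.000388125 / 0.013980845 ≈ 0.028.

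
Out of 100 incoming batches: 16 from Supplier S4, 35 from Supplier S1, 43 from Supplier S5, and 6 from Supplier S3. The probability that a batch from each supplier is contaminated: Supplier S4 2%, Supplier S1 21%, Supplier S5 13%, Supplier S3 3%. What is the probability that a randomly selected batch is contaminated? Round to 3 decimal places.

0.134

By Bayes' rule, posterior ∝ prior × likelihood:
  Supplier S4: 0.16 × 0.02 = 0.0032
  Supplier S1: 0.35 × 0.21 = 0.0735
  Supplier S5: 0.43 × 0.13 = 0.0559
  Supplier S3: 0.06 × 0.03 = 0.0018
P(contaminated) = 0.0032 + 0.0735 + 0.0559 + 0.0018 = 0.1344 → 0.134.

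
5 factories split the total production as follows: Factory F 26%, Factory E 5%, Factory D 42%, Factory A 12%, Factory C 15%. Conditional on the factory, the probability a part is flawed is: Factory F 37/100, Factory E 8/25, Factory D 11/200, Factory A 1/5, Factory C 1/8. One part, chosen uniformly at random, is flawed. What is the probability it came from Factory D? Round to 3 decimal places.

Prior × likelihood for each hypothesis:
  Factory F: 0.26 × 0.37 = 0.0962
  Factory E: 0.05 × 0.32 = 0.016
  Factory D: 0.42 × 0.055 = 0.0231
  Factory A: 0.12 × 0.2 = 0.024
  Factory C: 0.15 × 0.125 = 0.01875
Normalizing constant = 0.17805.
P(Factory D | evidence) = 0.0231 / 0.17805 ≈ 0.130.

0.130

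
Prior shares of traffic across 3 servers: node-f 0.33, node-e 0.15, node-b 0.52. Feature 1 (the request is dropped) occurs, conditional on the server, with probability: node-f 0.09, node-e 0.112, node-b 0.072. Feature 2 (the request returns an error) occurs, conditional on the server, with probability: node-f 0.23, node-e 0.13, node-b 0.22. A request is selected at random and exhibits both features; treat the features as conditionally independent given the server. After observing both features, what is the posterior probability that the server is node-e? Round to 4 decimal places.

Unnormalized posteriors (prior × likelihood):
  node-f: 0.33 × 0.09 × 0.23 = 0.006831
  node-e: 0.15 × 0.112 × 0.13 = 0.002184
  node-b: 0.52 × 0.072 × 0.22 = 0.0082368
Normalizing constant = 0.0172518.
P(node-e | evidence) = 0.002184 / 0.0172518 ≈ 0.1266.

0.1266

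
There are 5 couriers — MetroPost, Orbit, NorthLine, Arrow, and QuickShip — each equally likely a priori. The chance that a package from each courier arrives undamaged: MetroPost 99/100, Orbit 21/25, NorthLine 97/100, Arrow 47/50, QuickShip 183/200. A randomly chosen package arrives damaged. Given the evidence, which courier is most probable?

Taking complements, P(damaged | each) = MetroPost 0.01, Orbit 0.16, NorthLine 0.03, Arrow 0.06, QuickShip 0.085.
With a uniform prior (1/5 each), posterior ∝ likelihood:
  MetroPost: 0.01
  Orbit: 0.16
  NorthLine: 0.03
  Arrow: 0.06
  QuickShip: 0.085
Total = 0.345.
Largest term belongs to Orbit, so Orbit is most probable.

Orbit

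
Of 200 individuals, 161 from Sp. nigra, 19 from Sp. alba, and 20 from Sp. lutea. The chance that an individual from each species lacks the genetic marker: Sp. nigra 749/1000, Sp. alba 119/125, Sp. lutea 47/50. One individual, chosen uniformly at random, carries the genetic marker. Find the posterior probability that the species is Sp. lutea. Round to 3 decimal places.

0.028

Taking complements, P(marker | each) = Sp. nigra 0.251, Sp. alba 0.048, Sp. lutea 0.06.
By Bayes' rule, posterior ∝ prior × likelihood:
  Sp. nigra: 0.805 × 0.251 = 0.202055
  Sp. alba: 0.095 × 0.048 = 0.00456
  Sp. lutea: 0.1 × 0.06 = 0.006
Sum = 0.212615.
P(Sp. lutea | evidence) = 0.006 / 0.212615 ≈ 0.028.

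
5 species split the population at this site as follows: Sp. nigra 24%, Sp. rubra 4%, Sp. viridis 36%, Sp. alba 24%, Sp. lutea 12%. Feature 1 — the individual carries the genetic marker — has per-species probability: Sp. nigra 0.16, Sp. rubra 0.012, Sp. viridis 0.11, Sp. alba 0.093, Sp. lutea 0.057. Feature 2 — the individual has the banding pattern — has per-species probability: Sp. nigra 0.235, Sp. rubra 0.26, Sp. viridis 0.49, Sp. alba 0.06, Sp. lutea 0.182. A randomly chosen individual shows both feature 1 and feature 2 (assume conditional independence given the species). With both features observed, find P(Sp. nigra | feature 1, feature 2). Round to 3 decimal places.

Compute prior × likelihood for every hypothesis:
  Sp. nigra: 0.24 × 0.16 × 0.235 = 0.009024
  Sp. rubra: 0.04 × 0.012 × 0.26 = 0.0001248
  Sp. viridis: 0.36 × 0.11 × 0.49 = 0.019404
  Sp. alba: 0.24 × 0.093 × 0.06 = 0.0013392
  Sp. lutea: 0.12 × 0.057 × 0.182 = 0.00124488
Sum = 0.03113688.
P(Sp. nigra | evidence) = 0.009024 / 0.03113688 ≈ 0.290.

0.290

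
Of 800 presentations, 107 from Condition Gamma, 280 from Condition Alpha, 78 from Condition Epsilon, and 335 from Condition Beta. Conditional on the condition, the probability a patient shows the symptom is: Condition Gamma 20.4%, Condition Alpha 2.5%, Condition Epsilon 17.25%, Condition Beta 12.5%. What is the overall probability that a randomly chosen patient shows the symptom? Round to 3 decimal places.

0.105

Prior × likelihood for each hypothesis:
  Condition Gamma: 0.13375 × 0.204 = 0.027285
  Condition Alpha: 0.35 × 0.025 = 0.00875
  Condition Epsilon: 0.0975 × 0.1725 = 0.01681875
  Condition Beta: 0.41875 × 0.125 = 0.05234375
P(symptomatic) = 0.027285 + 0.00875 + 0.01681875 + 0.05234375 = 0.1051975 → 0.105.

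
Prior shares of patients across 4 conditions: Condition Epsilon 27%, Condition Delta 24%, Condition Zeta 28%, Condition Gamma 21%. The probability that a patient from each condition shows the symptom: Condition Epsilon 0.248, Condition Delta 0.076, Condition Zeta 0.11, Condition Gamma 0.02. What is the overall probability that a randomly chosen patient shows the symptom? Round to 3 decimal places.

0.120

Unnormalized posteriors (prior × likelihood):
  Condition Epsilon: 0.27 × 0.248 = 0.06696
  Condition Delta: 0.24 × 0.076 = 0.01824
  Condition Zeta: 0.28 × 0.11 = 0.0308
  Condition Gamma: 0.21 × 0.02 = 0.0042
P(symptomatic) = 0.06696 + 0.01824 + 0.0308 + 0.0042 = 0.1202 → 0.120.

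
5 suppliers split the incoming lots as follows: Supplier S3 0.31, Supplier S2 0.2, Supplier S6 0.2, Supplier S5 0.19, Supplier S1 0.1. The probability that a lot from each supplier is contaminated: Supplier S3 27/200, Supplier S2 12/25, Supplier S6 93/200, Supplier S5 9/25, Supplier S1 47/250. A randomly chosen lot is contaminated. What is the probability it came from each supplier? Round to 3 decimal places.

Prior × likelihood for each hypothesis:
  Supplier S3: 0.31 × 0.135 = 0.04185
  Supplier S2: 0.2 × 0.48 = 0.096
  Supplier S6: 0.2 × 0.465 = 0.093
  Supplier S5: 0.19 × 0.36 = 0.0684
  Supplier S1: 0.1 × 0.188 = 0.0188
Normalizing constant = 0.31805.
P(Supplier S3 | contaminated) = 0.04185/0.31805 ≈ 0.132
P(Supplier S2 | contaminated) = 0.096/0.31805 ≈ 0.302
P(Supplier S6 | contaminated) = 0.093/0.31805 ≈ 0.292
P(Supplier S5 | contaminated) = 0.0684/0.31805 ≈ 0.215
P(Supplier S1 | contaminated) = 0.0188/0.31805 ≈ 0.059
(Check: 0.132+0.302+0.292+0.215+0.059 = 1.000.)

Supplier S3 0.132, Supplier S2 0.302, Supplier S6 0.292, Supplier S5 0.215, Supplier S1 0.059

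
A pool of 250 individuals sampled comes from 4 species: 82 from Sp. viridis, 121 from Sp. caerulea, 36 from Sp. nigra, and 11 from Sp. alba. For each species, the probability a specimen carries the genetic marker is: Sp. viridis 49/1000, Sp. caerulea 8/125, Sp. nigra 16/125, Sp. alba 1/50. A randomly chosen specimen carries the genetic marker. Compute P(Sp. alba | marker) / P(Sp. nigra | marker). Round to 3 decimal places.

By Bayes' rule, posterior ∝ prior × likelihood:
  Sp. viridis: 0.328 × 0.049 = 0.016072
  Sp. caerulea: 0.484 × 0.064 = 0.030976
  Sp. nigra: 0.144 × 0.128 = 0.018432
  Sp. alba: 0.044 × 0.02 = 0.00088
Sum = 0.06636.
The ratio is 0.00088 / 0.018432 (the normalizer cancels) = 0.048.

0.048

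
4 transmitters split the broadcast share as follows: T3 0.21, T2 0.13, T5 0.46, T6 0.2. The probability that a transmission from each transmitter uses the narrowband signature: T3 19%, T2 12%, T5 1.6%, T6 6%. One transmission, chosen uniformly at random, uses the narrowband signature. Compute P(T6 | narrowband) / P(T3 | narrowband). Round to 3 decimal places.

Unnormalized posteriors (prior × likelihood):
  T3: 0.21 × 0.19 = 0.0399
  T2: 0.13 × 0.12 = 0.0156
  T5: 0.46 × 0.016 = 0.00736
  T6: 0.2 × 0.06 = 0.012
Total = 0.07486.
The ratio is 0.012 / 0.0399 (the normalizer cancels) = 0.301.

0.301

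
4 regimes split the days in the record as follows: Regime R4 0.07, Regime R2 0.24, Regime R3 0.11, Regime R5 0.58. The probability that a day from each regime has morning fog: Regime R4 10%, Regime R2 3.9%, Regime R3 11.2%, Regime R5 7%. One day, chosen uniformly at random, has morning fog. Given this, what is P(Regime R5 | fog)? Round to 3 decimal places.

Compute prior × likelihood for every hypothesis:
  Regime R4: 0.07 × 0.1 = 0.007
  Regime R2: 0.24 × 0.039 = 0.00936
  Regime R3: 0.11 × 0.112 = 0.01232
  Regime R5: 0.58 × 0.07 = 0.0406
Total = 0.06928.
P(Regime R5 | evidence) = 0.0406 / 0.06928 ≈ 0.586.

0.586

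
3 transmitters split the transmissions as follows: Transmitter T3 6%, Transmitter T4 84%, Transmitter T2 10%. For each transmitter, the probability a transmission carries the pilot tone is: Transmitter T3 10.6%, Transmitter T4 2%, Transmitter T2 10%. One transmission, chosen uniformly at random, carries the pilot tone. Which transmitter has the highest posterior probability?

By Bayes' rule, posterior ∝ prior × likelihood:
  Transmitter T3: 0.06 × 0.106 = 0.00636
  Transmitter T4: 0.84 × 0.02 = 0.0168
  Transmitter T2: 0.1 × 0.1 = 0.01
Total = 0.03316.
Largest term belongs to Transmitter T4, so Transmitter T4 is most probable.

Transmitter T4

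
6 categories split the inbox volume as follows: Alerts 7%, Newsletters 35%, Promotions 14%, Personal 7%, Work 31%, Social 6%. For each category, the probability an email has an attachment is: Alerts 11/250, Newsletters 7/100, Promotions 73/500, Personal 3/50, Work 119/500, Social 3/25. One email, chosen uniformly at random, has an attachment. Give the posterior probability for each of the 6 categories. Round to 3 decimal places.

Alerts 0.023, Newsletters 0.184, Promotions 0.153, Personal 0.032, Work 0.554, Social 0.054

By Bayes' rule, posterior ∝ prior × likelihood:
  Alerts: 0.07 × 0.044 = 0.00308
  Newsletters: 0.35 × 0.07 = 0.0245
  Promotions: 0.14 × 0.146 = 0.02044
  Personal: 0.07 × 0.06 = 0.0042
  Work: 0.31 × 0.238 = 0.07378
  Social: 0.06 × 0.12 = 0.0072
Normalizing constant = 0.1332.
P(Alerts | attachment) = 0.00308/0.1332 ≈ 0.023
P(Newsletters | attachment) = 0.0245/0.1332 ≈ 0.184
P(Promotions | attachment) = 0.02044/0.1332 ≈ 0.153
P(Personal | attachment) = 0.0042/0.1332 ≈ 0.032
P(Work | attachment) = 0.07378/0.1332 ≈ 0.554
P(Social | attachment) = 0.0072/0.1332 ≈ 0.054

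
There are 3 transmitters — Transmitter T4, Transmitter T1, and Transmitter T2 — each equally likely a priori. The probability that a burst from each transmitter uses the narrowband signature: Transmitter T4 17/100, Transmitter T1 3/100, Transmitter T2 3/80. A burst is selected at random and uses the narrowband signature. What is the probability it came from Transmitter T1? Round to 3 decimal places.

0.126

With a uniform prior (1/3 each), posterior ∝ likelihood:
  Transmitter T4: 0.17
  Transmitter T1: 0.03
  Transmitter T2: 0.0375
Normalizing constant = 0.2375.
P(Transmitter T1 | evidence) = 0.03 / 0.2375 ≈ 0.126.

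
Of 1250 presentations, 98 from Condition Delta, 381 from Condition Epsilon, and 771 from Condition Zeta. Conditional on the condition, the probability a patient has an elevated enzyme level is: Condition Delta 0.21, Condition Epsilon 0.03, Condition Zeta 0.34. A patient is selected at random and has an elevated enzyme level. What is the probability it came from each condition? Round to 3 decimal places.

Condition Delta 0.070, Condition Epsilon 0.039, Condition Zeta 0.891

Unnormalized posteriors (prior × likelihood):
  Condition Delta: 0.0784 × 0.21 = 0.016464
  Condition Epsilon: 0.3048 × 0.03 = 0.009144
  Condition Zeta: 0.6168 × 0.34 = 0.209712
Total = 0.23532.
P(Condition Delta | elevated) = 0.016464/0.23532 ≈ 0.070
P(Condition Epsilon | elevated) = 0.009144/0.23532 ≈ 0.039
P(Condition Zeta | elevated) = 0.209712/0.23532 ≈ 0.891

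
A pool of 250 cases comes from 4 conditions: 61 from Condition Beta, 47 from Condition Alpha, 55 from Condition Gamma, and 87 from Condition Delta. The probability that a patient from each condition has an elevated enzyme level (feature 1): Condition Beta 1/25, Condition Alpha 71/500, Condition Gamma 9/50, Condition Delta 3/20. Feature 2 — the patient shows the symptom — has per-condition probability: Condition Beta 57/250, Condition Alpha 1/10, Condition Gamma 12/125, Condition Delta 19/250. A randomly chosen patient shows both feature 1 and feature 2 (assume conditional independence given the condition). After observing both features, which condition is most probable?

Compute prior × likelihood for every hypothesis:
  Condition Beta: 0.244 × 0.04 × 0.228 = 0.00222528
  Condition Alpha: 0.188 × 0.142 × 0.1 = 0.0026696
  Condition Gamma: 0.22 × 0.18 × 0.096 = 0.0038016
  Condition Delta: 0.348 × 0.15 × 0.076 = 0.0039672
Sum = 0.01266368.
Largest term belongs to Condition Delta, so Condition Delta is most probable.

Condition Delta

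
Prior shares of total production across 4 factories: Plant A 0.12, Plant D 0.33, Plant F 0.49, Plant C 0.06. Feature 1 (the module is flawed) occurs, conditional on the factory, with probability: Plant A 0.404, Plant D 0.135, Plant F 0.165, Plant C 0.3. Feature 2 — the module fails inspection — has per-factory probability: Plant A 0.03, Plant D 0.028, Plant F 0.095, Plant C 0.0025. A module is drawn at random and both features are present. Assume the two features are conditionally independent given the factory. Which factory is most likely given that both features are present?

Unnormalized posteriors (prior × likelihood):
  Plant A: 0.12 × 0.404 × 0.03 = 0.0014544
  Plant D: 0.33 × 0.135 × 0.028 = 0.0012474
  Plant F: 0.49 × 0.165 × 0.095 = 0.00768075
  Plant C: 0.06 × 0.3 × 0.0025 = 0.000045
Total = 0.01042755.
Largest term belongs to Plant F, so Plant F is most probable.

Plant F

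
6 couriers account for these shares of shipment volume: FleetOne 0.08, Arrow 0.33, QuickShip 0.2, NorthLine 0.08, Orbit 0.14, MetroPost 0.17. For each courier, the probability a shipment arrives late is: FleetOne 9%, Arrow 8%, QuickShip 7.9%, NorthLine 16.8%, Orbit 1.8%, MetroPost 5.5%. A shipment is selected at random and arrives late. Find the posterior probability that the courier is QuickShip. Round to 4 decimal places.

0.2115

Prior × likelihood for each hypothesis:
  FleetOne: 0.08 × 0.09 = 0.0072
  Arrow: 0.33 × 0.08 = 0.0264
  QuickShip: 0.2 × 0.079 = 0.0158
  NorthLine: 0.08 × 0.168 = 0.01344
  Orbit: 0.14 × 0.018 = 0.00252
  MetroPost: 0.17 × 0.055 = 0.00935
Total = 0.07471.
P(QuickShip | evidence) = 0.0158 / 0.07471 ≈ 0.2115.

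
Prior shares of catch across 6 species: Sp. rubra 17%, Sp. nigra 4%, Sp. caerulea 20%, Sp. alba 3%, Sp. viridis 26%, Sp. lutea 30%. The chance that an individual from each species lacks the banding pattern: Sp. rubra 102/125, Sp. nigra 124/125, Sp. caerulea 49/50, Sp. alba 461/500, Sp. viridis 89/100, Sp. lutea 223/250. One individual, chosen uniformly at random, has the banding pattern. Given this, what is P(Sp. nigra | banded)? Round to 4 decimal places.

0.0032

Taking complements, P(banded | each) = Sp. rubra 0.184, Sp. nigra 0.008, Sp. caerulea 0.02, Sp. alba 0.078, Sp. viridis 0.11, Sp. lutea 0.108.
Unnormalized posteriors (prior × likelihood):
  Sp. rubra: 0.17 × 0.184 = 0.03128
  Sp. nigra: 0.04 × 0.008 = 0.00032
  Sp. caerulea: 0.2 × 0.02 = 0.004
  Sp. alba: 0.03 × 0.078 = 0.00234
  Sp. viridis: 0.26 × 0.11 = 0.0286
  Sp. lutea: 0.3 × 0.108 = 0.0324
Total = 0.09894.
P(Sp. nigra | evidence) = 0.00032 / 0.09894 ≈ 0.0032.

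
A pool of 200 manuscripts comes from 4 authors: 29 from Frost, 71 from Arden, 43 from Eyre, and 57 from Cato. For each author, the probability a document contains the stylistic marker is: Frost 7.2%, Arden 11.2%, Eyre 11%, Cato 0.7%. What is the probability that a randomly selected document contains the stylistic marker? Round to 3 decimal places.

0.076

By Bayes' rule, posterior ∝ prior × likelihood:
  Frost: 0.145 × 0.072 = 0.01044
  Arden: 0.355 × 0.112 = 0.03976
  Eyre: 0.215 × 0.11 = 0.02365
  Cato: 0.285 × 0.007 = 0.001995
P(marker) = 0.01044 + 0.03976 + 0.02365 + 0.001995 = 0.075845 → 0.076.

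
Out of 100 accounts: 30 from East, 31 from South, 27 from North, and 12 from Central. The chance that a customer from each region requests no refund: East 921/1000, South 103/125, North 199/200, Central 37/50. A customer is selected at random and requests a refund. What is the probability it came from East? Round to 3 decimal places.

Taking complements, P(refund | each) = East 0.079, South 0.176, North 0.005, Central 0.26.
Prior × likelihood for each hypothesis:
  East: 0.3 × 0.079 = 0.0237
  South: 0.31 × 0.176 = 0.05456
  North: 0.27 × 0.005 = 0.00135
  Central: 0.12 × 0.26 = 0.0312
Normalizing constant = 0.11081.
P(East | evidence) = 0.0237 / 0.11081 ≈ 0.214.

0.214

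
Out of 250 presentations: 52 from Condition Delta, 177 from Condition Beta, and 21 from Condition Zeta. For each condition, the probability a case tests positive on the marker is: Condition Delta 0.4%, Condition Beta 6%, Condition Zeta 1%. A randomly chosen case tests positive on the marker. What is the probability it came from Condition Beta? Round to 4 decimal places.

0.9621

Prior × likelihood for each hypothesis:
  Condition Delta: 0.208 × 0.004 = 0.000832
  Condition Beta: 0.708 × 0.06 = 0.04248
  Condition Zeta: 0.084 × 0.01 = 0.00084
Total = 0.044152.
P(Condition Beta | evidence) = 0.04248 / 0.044152 ≈ 0.9621.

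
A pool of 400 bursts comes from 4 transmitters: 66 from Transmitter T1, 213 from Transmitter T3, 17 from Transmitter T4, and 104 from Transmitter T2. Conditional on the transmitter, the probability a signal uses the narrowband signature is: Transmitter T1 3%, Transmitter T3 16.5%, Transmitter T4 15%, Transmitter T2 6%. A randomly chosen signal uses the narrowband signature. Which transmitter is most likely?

Unnormalized posteriors (prior × likelihood):
  Transmitter T1: 0.165 × 0.03 = 0.00495
  Transmitter T3: 0.5325 × 0.165 = 0.0878625
  Transmitter T4: 0.0425 × 0.15 = 0.006375
  Transmitter T2: 0.26 × 0.06 = 0.0156
Normalizing constant = 0.1147875.
Largest term belongs to Transmitter T3, so Transmitter T3 is most probable.

Transmitter T3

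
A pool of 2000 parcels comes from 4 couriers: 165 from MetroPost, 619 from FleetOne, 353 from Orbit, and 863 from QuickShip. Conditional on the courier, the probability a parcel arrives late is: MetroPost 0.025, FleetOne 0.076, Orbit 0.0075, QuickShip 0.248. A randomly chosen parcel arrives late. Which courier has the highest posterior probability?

Prior × likelihood for each hypothesis:
  MetroPost: 0.0825 × 0.025 = 0.0020625
  FleetOne: 0.3095 × 0.076 = 0.023522
  Orbit: 0.1765 × 0.0075 = 0.00132375
  QuickShip: 0.4315 × 0.248 = 0.107012
Normalizing constant = 0.13392025.
Largest term belongs to QuickShip, so QuickShip is most probable.

QuickShip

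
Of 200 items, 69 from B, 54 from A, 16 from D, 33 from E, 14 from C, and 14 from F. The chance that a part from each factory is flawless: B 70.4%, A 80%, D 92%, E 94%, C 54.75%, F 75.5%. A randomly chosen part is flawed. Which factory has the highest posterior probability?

B

Taking complements, P(flawed | each) = B 0.296, A 0.2, D 0.08, E 0.06, C 0.4525, F 0.245.
Prior × likelihood for each hypothesis:
  B: 0.345 × 0.296 = 0.10212
  A: 0.27 × 0.2 = 0.054
  D: 0.08 × 0.08 = 0.0064
  E: 0.165 × 0.06 = 0.0099
  C: 0.07 × 0.4525 = 0.031675
  F: 0.07 × 0.245 = 0.01715
Sum = 0.221245.
Largest term belongs to B, so B is most probable.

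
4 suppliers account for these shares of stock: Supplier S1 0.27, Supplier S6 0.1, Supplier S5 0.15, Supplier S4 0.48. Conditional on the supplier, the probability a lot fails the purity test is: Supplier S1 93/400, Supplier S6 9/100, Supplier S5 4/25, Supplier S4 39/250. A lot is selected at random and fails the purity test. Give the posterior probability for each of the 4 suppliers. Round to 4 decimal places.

Compute prior × likelihood for every hypothesis:
  Supplier S1: 0.27 × 0.2325 = 0.062775
  Supplier S6: 0.1 × 0.09 = 0.009
  Supplier S5: 0.15 × 0.16 = 0.024
  Supplier S4: 0.48 × 0.156 = 0.07488
Sum = 0.170655.
P(Supplier S1 | off-spec) = 0.062775/0.170655 ≈ 0.3678
P(Supplier S6 | off-spec) = 0.009/0.170655 ≈ 0.0527
P(Supplier S5 | off-spec) = 0.024/0.170655 ≈ 0.1406
P(Supplier S4 | off-spec) = 0.07488/0.170655 ≈ 0.4388
(Check: 0.3678+0.0527+0.1406+0.4388 = 0.9999.)

Supplier S1 0.3678, Supplier S6 0.0527, Supplier S5 0.1406, Supplier S4 0.4388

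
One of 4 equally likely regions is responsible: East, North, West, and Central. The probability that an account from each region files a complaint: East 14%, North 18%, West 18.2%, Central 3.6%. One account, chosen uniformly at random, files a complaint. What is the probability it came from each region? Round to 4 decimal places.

With a uniform prior (1/4 each), posterior ∝ likelihood:
  East: 0.14
  North: 0.18
  West: 0.182
  Central: 0.036
Sum = 0.538.
P(East | complaint) = 0.14/0.538 ≈ 0.2602
P(North | complaint) = 0.18/0.538 ≈ 0.3346
P(West | complaint) = 0.182/0.538 ≈ 0.3383
P(Central | complaint) = 0.036/0.538 ≈ 0.0669

East 0.2602, North 0.3346, West 0.3383, Central 0.0669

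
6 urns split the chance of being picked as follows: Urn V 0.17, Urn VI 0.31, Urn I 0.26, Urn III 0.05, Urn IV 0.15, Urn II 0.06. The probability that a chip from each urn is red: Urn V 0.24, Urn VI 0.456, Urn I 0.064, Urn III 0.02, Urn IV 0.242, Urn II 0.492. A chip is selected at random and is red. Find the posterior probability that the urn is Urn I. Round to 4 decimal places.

By Bayes' rule, posterior ∝ prior × likelihood:
  Urn V: 0.17 × 0.24 = 0.0408
  Urn VI: 0.31 × 0.456 = 0.14136
  Urn I: 0.26 × 0.064 = 0.01664
  Urn III: 0.05 × 0.02 = 0.001
  Urn IV: 0.15 × 0.242 = 0.0363
  Urn II: 0.06 × 0.492 = 0.02952
Sum = 0.26562.
P(Urn I | evidence) = 0.01664 / 0.26562 ≈ 0.0626.

0.0626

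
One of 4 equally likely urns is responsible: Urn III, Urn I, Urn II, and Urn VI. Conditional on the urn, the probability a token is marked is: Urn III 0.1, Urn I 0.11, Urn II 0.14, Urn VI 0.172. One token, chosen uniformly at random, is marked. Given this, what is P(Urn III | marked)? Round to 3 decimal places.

Since the prior is uniform, the posterior is proportional to the likelihood:
  Urn III: 0.1
  Urn I: 0.11
  Urn II: 0.14
  Urn VI: 0.172
Normalizing constant = 0.522.
P(Urn III | evidence) = 0.1 / 0.522 ≈ 0.192.

0.192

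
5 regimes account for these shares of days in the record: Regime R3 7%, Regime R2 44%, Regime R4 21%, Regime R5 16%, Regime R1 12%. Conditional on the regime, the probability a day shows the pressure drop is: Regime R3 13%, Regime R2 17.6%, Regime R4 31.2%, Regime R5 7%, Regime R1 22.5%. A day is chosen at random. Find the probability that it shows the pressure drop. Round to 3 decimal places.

Prior × likelihood for each hypothesis:
  Regime R3: 0.07 × 0.13 = 0.0091
  Regime R2: 0.44 × 0.176 = 0.07744
  Regime R4: 0.21 × 0.312 = 0.06552
  Regime R5: 0.16 × 0.07 = 0.0112
  Regime R1: 0.12 × 0.225 = 0.027
P(drop) = 0.0091 + 0.07744 + 0.06552 + 0.0112 + 0.027 = 0.19026 → 0.190.

0.190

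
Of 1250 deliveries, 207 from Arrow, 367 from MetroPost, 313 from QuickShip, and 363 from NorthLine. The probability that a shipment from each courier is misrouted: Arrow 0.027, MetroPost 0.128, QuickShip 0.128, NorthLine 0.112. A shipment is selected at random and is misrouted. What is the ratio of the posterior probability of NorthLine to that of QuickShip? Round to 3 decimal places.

1.015

Unnormalized posteriors (prior × likelihood):
  Arrow: 0.1656 × 0.027 = 0.0044712
  MetroPost: 0.2936 × 0.128 = 0.0375808
  QuickShip: 0.2504 × 0.128 = 0.0320512
  NorthLine: 0.2904 × 0.112 = 0.0325248
Normalizing constant = 0.106628.
The ratio is 0.0325248 / 0.0320512 (the normalizer cancels) = 1.015.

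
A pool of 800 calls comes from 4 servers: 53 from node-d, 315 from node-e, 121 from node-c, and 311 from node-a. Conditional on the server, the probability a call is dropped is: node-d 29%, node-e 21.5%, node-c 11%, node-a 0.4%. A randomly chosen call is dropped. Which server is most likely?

node-e

Compute prior × likelihood for every hypothesis:
  node-d: 0.06625 × 0.29 = 0.0192125
  node-e: 0.39375 × 0.215 = 0.08465625
  node-c: 0.15125 × 0.11 = 0.0166375
  node-a: 0.38875 × 0.004 = 0.001555
Total = 0.12206125.
Largest term belongs to node-e, so node-e is most probable.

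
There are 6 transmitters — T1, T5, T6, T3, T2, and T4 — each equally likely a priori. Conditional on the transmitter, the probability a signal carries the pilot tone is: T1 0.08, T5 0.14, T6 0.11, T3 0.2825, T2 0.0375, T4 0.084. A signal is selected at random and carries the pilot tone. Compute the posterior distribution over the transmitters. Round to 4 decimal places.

T1 0.1090, T5 0.1907, T6 0.1499, T3 0.3849, T2 0.0511, T4 0.1144

Since the prior is uniform, the posterior is proportional to the likelihood:
  T1: 0.08
  T5: 0.14
  T6: 0.11
  T3: 0.2825
  T2: 0.0375
  T4: 0.084
Total = 0.734.
P(T1 | pilot) = 0.08/0.734 ≈ 0.1090
P(T5 | pilot) = 0.14/0.734 ≈ 0.1907
P(T6 | pilot) = 0.11/0.734 ≈ 0.1499
P(T3 | pilot) = 0.2825/0.734 ≈ 0.3849
P(T2 | pilot) = 0.0375/0.734 ≈ 0.0511
P(T4 | pilot) = 0.084/0.734 ≈ 0.1144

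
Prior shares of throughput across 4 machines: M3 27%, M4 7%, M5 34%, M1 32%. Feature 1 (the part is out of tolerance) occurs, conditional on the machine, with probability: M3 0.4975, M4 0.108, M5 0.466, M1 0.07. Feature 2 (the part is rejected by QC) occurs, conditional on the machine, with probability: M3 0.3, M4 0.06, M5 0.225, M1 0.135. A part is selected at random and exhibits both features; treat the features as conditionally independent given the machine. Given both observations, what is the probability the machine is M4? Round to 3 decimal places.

By Bayes' rule, posterior ∝ prior × likelihood:
  M3: 0.27 × 0.4975 × 0.3 = 0.0402975
  M4: 0.07 × 0.108 × 0.06 = 0.0004536
  M5: 0.34 × 0.466 × 0.225 = 0.035649
  M1: 0.32 × 0.07 × 0.135 = 0.003024
Sum = 0.0794241.
P(M4 | evidence) = 0.0004536 / 0.0794241 ≈ 0.006.

0.006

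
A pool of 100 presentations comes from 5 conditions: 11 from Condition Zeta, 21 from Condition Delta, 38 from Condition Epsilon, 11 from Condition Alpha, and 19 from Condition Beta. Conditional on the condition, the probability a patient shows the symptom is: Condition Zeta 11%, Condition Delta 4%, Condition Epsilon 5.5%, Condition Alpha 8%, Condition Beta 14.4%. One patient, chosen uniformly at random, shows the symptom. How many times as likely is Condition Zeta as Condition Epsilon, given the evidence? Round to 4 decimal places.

Compute prior × likelihood for every hypothesis:
  Condition Zeta: 0.11 × 0.11 = 0.0121
  Condition Delta: 0.21 × 0.04 = 0.0084
  Condition Epsilon: 0.38 × 0.055 = 0.0209
  Condition Alpha: 0.11 × 0.08 = 0.0088
  Condition Beta: 0.19 × 0.144 = 0.02736
Sum = 0.07756.
The ratio is 0.0121 / 0.0209 (the normalizer cancels) = 0.5789.

0.5789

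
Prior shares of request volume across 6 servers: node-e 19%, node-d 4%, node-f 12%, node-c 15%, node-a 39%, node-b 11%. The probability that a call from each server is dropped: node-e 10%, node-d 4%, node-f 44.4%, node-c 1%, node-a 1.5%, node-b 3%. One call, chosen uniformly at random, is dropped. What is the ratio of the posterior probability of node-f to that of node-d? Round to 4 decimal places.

33.3000

Prior × likelihood for each hypothesis:
  node-e: 0.19 × 0.1 = 0.019
  node-d: 0.04 × 0.04 = 0.0016
  node-f: 0.12 × 0.444 = 0.05328
  node-c: 0.15 × 0.01 = 0.0015
  node-a: 0.39 × 0.015 = 0.00585
  node-b: 0.11 × 0.03 = 0.0033
Total = 0.08453.
The ratio is 0.05328 / 0.0016 (the normalizer cancels) = 33.3000.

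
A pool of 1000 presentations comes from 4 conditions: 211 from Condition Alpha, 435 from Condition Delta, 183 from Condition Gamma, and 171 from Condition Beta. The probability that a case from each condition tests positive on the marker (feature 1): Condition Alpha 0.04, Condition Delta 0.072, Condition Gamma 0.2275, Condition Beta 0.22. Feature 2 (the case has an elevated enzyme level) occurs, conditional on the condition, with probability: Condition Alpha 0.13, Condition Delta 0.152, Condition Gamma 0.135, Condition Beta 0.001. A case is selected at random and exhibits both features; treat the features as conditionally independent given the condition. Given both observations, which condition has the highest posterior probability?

Unnormalized posteriors (prior × likelihood):
  Condition Alpha: 0.211 × 0.04 × 0.13 = 0.0010972
  Condition Delta: 0.435 × 0.072 × 0.152 = 0.00476064
  Condition Gamma: 0.183 × 0.2275 × 0.135 = 0.0056203875
  Condition Beta: 0.171 × 0.22 × 0.001 = 0.00003762
Normalizing constant = 0.0115158475.
Largest term belongs to Condition Gamma, so Condition Gamma is most probable.

Condition Gamma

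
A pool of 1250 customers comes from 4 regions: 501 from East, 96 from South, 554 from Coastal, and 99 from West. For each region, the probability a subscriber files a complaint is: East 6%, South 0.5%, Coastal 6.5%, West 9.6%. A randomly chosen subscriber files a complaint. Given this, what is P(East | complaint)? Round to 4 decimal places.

0.3952

Compute prior × likelihood for every hypothesis:
  East: 0.4008 × 0.06 = 0.024048
  South: 0.0768 × 0.005 = 0.000384
  Coastal: 0.4432 × 0.065 = 0.028808
  West: 0.0792 × 0.096 = 0.0076032
Normalizing constant = 0.0608432.
P(East | evidence) = 0.024048 / 0.0608432 ≈ 0.3952.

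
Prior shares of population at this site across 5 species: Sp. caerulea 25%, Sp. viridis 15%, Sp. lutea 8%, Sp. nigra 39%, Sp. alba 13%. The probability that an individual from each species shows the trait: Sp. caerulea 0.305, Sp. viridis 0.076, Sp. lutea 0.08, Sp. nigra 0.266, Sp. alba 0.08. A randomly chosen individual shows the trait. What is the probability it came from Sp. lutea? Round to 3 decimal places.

0.031

Prior × likelihood for each hypothesis:
  Sp. caerulea: 0.25 × 0.305 = 0.07625
  Sp. viridis: 0.15 × 0.076 = 0.0114
  Sp. lutea: 0.08 × 0.08 = 0.0064
  Sp. nigra: 0.39 × 0.266 = 0.10374
  Sp. alba: 0.13 × 0.08 = 0.0104
Sum = 0.20819.
P(Sp. lutea | evidence) = 0.0064 / 0.20819 ≈ 0.031.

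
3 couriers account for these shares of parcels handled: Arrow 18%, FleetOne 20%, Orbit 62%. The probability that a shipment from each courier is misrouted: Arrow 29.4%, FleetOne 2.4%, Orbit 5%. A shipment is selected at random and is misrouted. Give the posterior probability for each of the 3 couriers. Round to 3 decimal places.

Prior × likelihood for each hypothesis:
  Arrow: 0.18 × 0.294 = 0.05292
  FleetOne: 0.2 × 0.024 = 0.0048
  Orbit: 0.62 × 0.05 = 0.031
Total = 0.08872.
P(Arrow | misrouted) = 0.05292/0.08872 ≈ 0.596
P(FleetOne | misrouted) = 0.0048/0.08872 ≈ 0.054
P(Orbit | misrouted) = 0.031/0.08872 ≈ 0.349
(Check: 0.596+0.054+0.349 = 0.999.)

Arrow 0.596, FleetOne 0.054, Orbit 0.349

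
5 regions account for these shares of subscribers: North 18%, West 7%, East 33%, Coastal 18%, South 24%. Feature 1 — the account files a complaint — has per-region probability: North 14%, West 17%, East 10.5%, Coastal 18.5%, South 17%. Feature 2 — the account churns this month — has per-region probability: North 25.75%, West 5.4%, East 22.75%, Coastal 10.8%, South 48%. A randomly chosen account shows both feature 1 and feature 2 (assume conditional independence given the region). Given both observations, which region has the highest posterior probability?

Unnormalized posteriors (prior × likelihood):
  North: 0.18 × 0.14 × 0.2575 = 0.006489
  West: 0.07 × 0.17 × 0.054 = 0.0006426
  East: 0.33 × 0.105 × 0.2275 = 0.007882875
  Coastal: 0.18 × 0.185 × 0.108 = 0.0035964
  South: 0.24 × 0.17 × 0.48 = 0.019584
Sum = 0.038194875.
Largest term belongs to South, so South is most probable.

South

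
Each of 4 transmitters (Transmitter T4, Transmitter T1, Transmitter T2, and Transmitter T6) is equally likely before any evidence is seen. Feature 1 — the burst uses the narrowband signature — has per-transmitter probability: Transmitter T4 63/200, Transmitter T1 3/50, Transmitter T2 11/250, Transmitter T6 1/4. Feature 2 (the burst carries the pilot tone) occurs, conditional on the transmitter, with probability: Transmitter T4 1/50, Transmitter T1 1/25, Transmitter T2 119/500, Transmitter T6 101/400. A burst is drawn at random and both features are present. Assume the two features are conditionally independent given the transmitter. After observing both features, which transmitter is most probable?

With a uniform prior (1/4 each), posterior ∝ likelihood:
  Transmitter T4: 0.315 × 0.02 = 0.0063
  Transmitter T1: 0.06 × 0.04 = 0.0024
  Transmitter T2: 0.044 × 0.238 = 0.010472
  Transmitter T6: 0.25 × 0.2525 = 0.063125
Total = 0.082297.
Largest term belongs to Transmitter T6, so Transmitter T6 is most probable.

Transmitter T6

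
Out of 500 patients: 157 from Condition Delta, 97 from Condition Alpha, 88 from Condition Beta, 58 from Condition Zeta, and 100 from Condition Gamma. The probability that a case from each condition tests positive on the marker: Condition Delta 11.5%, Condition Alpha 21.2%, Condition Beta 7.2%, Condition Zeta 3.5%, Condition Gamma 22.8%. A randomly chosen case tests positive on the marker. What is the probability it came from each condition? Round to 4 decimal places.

Condition Delta 0.2587, Condition Alpha 0.2947, Condition Beta 0.0908, Condition Zeta 0.0291, Condition Gamma 0.3267

Compute prior × likelihood for every hypothesis:
  Condition Delta: 0.314 × 0.115 = 0.03611
  Condition Alpha: 0.194 × 0.212 = 0.041128
  Condition Beta: 0.176 × 0.072 = 0.012672
  Condition Zeta: 0.116 × 0.035 = 0.00406
  Condition Gamma: 0.2 × 0.228 = 0.0456
Total = 0.13957.
P(Condition Delta | marker-positive) = 0.03611/0.13957 ≈ 0.2587
P(Condition Alpha | marker-positive) = 0.041128/0.13957 ≈ 0.2947
P(Condition Beta | marker-positive) = 0.012672/0.13957 ≈ 0.0908
P(Condition Zeta | marker-positive) = 0.00406/0.13957 ≈ 0.0291
P(Condition Gamma | marker-positive) = 0.0456/0.13957 ≈ 0.3267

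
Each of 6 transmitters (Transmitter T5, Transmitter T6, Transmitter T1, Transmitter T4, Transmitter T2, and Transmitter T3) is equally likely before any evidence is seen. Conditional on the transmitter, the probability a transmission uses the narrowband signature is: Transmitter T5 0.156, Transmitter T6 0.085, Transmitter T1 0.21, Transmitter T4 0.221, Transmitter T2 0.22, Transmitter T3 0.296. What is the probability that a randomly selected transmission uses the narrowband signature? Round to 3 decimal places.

Since the prior is uniform, the posterior is proportional to the likelihood:
  Transmitter T5: 0.156
  Transmitter T6: 0.085
  Transmitter T1: 0.21
  Transmitter T4: 0.221
  Transmitter T2: 0.22
  Transmitter T3: 0.296
P(narrowband) = (1/6) × (0.156 + 0.085 + 0.21 + 0.221 + 0.22 + 0.296) = 1.188/6 ≈ 0.198.

0.198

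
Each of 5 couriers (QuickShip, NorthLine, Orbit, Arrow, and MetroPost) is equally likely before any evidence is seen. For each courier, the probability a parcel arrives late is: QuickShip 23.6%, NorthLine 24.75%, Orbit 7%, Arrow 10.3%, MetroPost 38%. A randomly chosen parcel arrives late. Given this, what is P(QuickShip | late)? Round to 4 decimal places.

0.2277

Since the prior is uniform, the posterior is proportional to the likelihood:
  QuickShip: 0.236
  NorthLine: 0.2475
  Orbit: 0.07
  Arrow: 0.103
  MetroPost: 0.38
Normalizing constant = 1.0365.
P(QuickShip | evidence) = 0.236 / 1.0365 ≈ 0.2277.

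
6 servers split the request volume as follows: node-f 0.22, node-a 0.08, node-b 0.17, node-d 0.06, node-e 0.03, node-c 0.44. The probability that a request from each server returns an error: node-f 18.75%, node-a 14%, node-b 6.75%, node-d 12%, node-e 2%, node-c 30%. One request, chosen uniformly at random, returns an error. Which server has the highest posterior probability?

node-c

Prior × likelihood for each hypothesis:
  node-f: 0.22 × 0.1875 = 0.04125
  node-a: 0.08 × 0.14 = 0.0112
  node-b: 0.17 × 0.0675 = 0.011475
  node-d: 0.06 × 0.12 = 0.0072
  node-e: 0.03 × 0.02 = 0.0006
  node-c: 0.44 × 0.3 = 0.132
Normalizing constant = 0.203725.
Largest term belongs to node-c, so node-c is most probable.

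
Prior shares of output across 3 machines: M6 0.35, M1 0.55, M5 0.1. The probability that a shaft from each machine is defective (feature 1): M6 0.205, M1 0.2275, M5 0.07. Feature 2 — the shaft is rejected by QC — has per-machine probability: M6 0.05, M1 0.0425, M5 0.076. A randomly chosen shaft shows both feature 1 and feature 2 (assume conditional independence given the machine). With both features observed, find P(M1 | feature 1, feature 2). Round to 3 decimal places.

0.563

Unnormalized posteriors (prior × likelihood):
  M6: 0.35 × 0.205 × 0.05 = 0.0035875
  M1: 0.55 × 0.2275 × 0.0425 = 0.0053178125
  M5: 0.1 × 0.07 × 0.076 = 0.000532
Normalizing constant = 0.0094373125.
P(M1 | evidence) = 0.0053178125 / 0.0094373125 ≈ 0.563.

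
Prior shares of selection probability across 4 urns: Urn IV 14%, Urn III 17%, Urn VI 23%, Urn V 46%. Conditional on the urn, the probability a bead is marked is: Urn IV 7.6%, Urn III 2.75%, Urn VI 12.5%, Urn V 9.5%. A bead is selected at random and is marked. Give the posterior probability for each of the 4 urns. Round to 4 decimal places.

Urn IV 0.1212, Urn III 0.0533, Urn VI 0.3276, Urn V 0.4979

Unnormalized posteriors (prior × likelihood):
  Urn IV: 0.14 × 0.076 = 0.01064
  Urn III: 0.17 × 0.0275 = 0.004675
  Urn VI: 0.23 × 0.125 = 0.02875
  Urn V: 0.46 × 0.095 = 0.0437
Sum = 0.087765.
P(Urn IV | marked) = 0.01064/0.087765 ≈ 0.1212
P(Urn III | marked) = 0.004675/0.087765 ≈ 0.0533
P(Urn VI | marked) = 0.02875/0.087765 ≈ 0.3276
P(Urn V | marked) = 0.0437/0.087765 ≈ 0.4979
(Check: 0.1212+0.0533+0.3276+0.4979 = 1.0000.)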